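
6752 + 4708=11460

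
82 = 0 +82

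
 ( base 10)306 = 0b100110010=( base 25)C6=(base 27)B9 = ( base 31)9r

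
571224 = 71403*8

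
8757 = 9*973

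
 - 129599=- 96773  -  32826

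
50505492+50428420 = 100933912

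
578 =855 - 277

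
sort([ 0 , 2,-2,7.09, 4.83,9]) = [ -2,0,2 , 4.83 , 7.09, 9 ] 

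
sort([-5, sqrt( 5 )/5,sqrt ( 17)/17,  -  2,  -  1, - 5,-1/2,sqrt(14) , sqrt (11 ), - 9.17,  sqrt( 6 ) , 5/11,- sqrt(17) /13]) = [ - 9.17, - 5,- 5 , - 2, - 1,-1/2 , - sqrt( 17)/13,sqrt( 17) /17, sqrt(5 ) /5,  5/11 , sqrt( 6),sqrt (11) , sqrt(14)]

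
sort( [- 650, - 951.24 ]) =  [  -  951.24, - 650 ] 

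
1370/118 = 685/59 =11.61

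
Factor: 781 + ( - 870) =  - 89^1 = -89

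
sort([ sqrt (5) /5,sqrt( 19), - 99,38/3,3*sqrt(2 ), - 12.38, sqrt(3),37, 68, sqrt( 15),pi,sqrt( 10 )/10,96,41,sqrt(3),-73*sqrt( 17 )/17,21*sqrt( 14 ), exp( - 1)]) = [ - 99, - 73*sqrt(17)/17,-12.38,sqrt( 10)/10, exp( - 1),sqrt( 5)/5,sqrt( 3), sqrt(3 ),pi, sqrt( 15 ),3*sqrt( 2) , sqrt(19),38/3,37 , 41,68, 21*sqrt( 14),  96]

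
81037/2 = 40518 + 1/2 = 40518.50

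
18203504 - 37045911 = - 18842407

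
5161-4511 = 650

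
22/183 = 22/183  =  0.12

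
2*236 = 472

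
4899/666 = 7 + 79/222 = 7.36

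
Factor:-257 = - 257^1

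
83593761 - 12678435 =70915326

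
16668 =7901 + 8767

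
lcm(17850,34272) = 856800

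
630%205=15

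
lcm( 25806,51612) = 51612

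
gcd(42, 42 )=42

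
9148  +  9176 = 18324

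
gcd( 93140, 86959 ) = 1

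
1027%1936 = 1027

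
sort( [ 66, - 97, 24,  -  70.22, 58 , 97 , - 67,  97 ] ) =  [ - 97, - 70.22,-67,  24,58, 66,97, 97 ]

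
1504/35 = 42 + 34/35 = 42.97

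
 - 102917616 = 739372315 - 842289931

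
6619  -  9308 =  - 2689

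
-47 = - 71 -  - 24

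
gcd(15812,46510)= 2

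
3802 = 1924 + 1878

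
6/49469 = 6/49469 = 0.00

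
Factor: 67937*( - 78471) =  - 5331084327 =-  3^2*41^1*1657^1*8719^1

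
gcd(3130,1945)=5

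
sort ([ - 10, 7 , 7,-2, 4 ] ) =[  -  10, - 2, 4, 7 , 7 ] 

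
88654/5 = 17730+ 4/5  =  17730.80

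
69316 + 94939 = 164255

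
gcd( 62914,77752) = 2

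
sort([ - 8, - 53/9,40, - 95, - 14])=[  -  95, -14, - 8, - 53/9, 40]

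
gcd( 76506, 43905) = 3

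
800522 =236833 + 563689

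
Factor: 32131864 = 2^3*41^1*163^1  *601^1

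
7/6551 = 7/6551 = 0.00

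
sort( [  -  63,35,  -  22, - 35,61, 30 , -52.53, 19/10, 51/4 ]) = [  -  63, - 52.53, - 35, - 22, 19/10 , 51/4 , 30, 35, 61] 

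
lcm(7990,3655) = 343570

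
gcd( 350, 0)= 350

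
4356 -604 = 3752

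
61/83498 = 61/83498= 0.00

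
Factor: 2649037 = 19^1 *139423^1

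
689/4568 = 689/4568 = 0.15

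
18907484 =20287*932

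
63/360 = 7/40  =  0.17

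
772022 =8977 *86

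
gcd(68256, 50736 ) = 48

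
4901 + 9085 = 13986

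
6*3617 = 21702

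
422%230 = 192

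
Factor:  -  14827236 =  - 2^2*3^1*29^1 * 137^1* 311^1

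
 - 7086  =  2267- 9353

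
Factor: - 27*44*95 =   -  2^2*3^3*5^1 * 11^1 * 19^1 = - 112860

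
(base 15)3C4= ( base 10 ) 859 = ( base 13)511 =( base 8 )1533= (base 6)3551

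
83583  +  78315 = 161898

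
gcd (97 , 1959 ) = 1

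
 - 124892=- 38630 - 86262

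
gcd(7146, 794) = 794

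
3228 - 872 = 2356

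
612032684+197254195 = 809286879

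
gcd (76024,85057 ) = 1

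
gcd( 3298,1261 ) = 97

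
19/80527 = 19/80527 = 0.00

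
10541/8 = 1317 + 5/8 = 1317.62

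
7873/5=1574 + 3/5 = 1574.60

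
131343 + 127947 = 259290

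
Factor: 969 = 3^1*17^1*19^1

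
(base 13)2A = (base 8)44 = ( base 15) 26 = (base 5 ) 121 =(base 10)36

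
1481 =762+719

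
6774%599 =185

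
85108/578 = 42554/289 = 147.25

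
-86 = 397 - 483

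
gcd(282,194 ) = 2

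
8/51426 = 4/25713=0.00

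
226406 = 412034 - 185628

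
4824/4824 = 1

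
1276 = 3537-2261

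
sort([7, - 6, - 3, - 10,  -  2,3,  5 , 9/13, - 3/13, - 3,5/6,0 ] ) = [ - 10, - 6,-3, - 3,-2,-3/13, 0,  9/13, 5/6,3, 5,7]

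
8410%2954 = 2502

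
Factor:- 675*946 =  - 638550 = - 2^1*3^3*5^2*11^1*43^1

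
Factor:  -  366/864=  - 2^( - 4 )*3^(-2) * 61^1 = - 61/144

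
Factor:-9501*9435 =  - 89641935 = - 3^2*5^1*17^1*37^1*3167^1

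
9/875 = 9/875 = 0.01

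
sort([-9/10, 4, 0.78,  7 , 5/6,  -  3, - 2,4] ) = [-3, - 2 , - 9/10,0.78,5/6, 4,  4 , 7]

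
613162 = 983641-370479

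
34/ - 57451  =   - 34/57451 = - 0.00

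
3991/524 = 7 + 323/524= 7.62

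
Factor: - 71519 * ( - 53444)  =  3822261436 =2^2*7^1*17^1*31^1*431^1 * 601^1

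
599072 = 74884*8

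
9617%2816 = 1169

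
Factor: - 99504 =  - 2^4*3^2 * 691^1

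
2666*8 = 21328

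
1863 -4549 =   -  2686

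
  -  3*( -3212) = 9636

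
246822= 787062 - 540240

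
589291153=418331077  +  170960076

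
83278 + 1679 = 84957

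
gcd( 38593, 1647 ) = 1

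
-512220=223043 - 735263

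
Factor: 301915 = 5^1*60383^1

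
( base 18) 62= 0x6e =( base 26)46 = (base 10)110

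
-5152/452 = -1288/113= - 11.40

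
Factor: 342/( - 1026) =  - 1/3 = - 3^(-1)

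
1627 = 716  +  911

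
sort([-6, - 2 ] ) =[ - 6, - 2 ]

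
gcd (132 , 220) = 44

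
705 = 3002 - 2297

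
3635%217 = 163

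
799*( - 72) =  - 57528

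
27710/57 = 486 + 8/57 = 486.14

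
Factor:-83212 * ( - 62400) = 5192428800 = 2^8*3^1  *  5^2*13^1*71^1*293^1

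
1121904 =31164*36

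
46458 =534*87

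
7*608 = 4256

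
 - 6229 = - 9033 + 2804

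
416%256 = 160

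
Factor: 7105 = 5^1*7^2*29^1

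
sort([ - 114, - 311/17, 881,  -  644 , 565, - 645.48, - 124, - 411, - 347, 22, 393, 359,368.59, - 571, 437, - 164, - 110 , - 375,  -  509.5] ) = [ - 645.48,  -  644, - 571,  -  509.5, - 411 , - 375, - 347, - 164, - 124, - 114, - 110, - 311/17, 22, 359, 368.59,  393, 437, 565, 881 ] 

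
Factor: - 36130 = - 2^1 *5^1*  3613^1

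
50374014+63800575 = 114174589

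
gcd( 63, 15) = 3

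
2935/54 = 54  +  19/54 = 54.35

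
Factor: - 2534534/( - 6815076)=1267267/3407538 = 2^( - 1)*3^( - 1)*101^( - 1)*257^1*4931^1*5623^( - 1)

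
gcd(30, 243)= 3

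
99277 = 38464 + 60813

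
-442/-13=34 + 0/1 = 34.00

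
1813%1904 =1813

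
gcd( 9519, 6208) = 1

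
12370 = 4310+8060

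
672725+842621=1515346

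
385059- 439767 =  - 54708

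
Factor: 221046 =2^1*3^1*7^1*19^1*277^1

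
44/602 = 22/301  =  0.07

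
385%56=49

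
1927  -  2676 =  - 749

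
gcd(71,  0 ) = 71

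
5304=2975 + 2329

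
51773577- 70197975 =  - 18424398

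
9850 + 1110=10960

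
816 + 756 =1572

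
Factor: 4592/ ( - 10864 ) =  - 41^1*97^( - 1) = -41/97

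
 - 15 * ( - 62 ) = 930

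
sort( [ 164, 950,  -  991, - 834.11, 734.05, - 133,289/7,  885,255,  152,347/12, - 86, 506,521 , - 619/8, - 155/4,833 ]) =[ - 991,- 834.11,  -  133, - 86,-619/8, - 155/4,347/12, 289/7,152,164,255, 506,521,734.05,833,885,  950] 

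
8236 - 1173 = 7063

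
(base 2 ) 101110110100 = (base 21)6GE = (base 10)2996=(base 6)21512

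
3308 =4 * 827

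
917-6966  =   - 6049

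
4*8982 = 35928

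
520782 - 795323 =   -  274541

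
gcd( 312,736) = 8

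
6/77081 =6/77081= 0.00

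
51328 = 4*12832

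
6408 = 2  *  3204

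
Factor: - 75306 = -2^1*3^1* 7^1*11^1*163^1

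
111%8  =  7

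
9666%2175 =966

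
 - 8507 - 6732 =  - 15239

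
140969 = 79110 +61859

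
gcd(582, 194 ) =194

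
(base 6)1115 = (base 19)dg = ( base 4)10013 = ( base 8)407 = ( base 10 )263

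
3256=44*74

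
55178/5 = 11035 + 3/5 = 11035.60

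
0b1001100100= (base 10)612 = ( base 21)183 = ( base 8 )1144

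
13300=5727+7573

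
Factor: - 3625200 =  - 2^4*3^2  *5^2*19^1*53^1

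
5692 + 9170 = 14862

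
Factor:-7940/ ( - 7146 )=10/9 = 2^1*3^( -2)*5^1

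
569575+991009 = 1560584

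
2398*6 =14388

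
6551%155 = 41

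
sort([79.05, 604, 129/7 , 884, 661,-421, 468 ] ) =[ - 421,  129/7,79.05 , 468, 604,661,884]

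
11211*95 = 1065045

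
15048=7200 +7848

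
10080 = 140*72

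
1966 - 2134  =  -168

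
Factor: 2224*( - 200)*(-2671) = 2^7*5^2*139^1*2671^1 = 1188060800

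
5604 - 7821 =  - 2217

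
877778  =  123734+754044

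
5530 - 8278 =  - 2748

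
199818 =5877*34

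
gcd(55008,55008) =55008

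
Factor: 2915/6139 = 5^1 *7^( - 1)*11^1 * 53^1*877^( - 1 ) 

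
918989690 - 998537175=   -  79547485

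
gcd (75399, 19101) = 3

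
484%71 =58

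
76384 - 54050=22334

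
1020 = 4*255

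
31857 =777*41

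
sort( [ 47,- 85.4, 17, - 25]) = [ - 85.4, - 25,  17, 47 ] 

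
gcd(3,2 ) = 1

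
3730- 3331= 399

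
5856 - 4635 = 1221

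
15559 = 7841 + 7718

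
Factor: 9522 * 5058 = 2^2*3^4*23^2*281^1 = 48162276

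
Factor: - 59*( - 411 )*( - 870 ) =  - 2^1 * 3^2*5^1*29^1 * 59^1 * 137^1  =  -21096630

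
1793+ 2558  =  4351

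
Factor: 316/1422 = 2/9 = 2^1*3^( - 2)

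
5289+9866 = 15155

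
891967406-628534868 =263432538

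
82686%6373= 6210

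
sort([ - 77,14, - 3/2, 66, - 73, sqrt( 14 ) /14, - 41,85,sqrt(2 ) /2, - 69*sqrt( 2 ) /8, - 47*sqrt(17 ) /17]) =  [- 77,  -  73,  -  41,  -  69 * sqrt(2)/8, - 47*sqrt ( 17)/17, - 3/2,sqrt(14)/14, sqrt(2) /2 , 14,66,  85]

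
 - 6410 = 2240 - 8650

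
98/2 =49 = 49.00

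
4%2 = 0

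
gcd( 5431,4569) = 1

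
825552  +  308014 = 1133566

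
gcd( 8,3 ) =1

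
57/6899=57/6899  =  0.01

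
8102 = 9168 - 1066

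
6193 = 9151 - 2958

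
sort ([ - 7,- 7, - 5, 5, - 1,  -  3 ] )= [-7, - 7, - 5, - 3, - 1, 5] 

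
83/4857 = 83/4857  =  0.02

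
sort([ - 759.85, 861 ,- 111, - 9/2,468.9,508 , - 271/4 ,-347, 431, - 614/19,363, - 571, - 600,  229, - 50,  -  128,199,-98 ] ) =[ - 759.85, - 600,- 571,-347, - 128,- 111, - 98, - 271/4, - 50, - 614/19, - 9/2,199,229,363,431,468.9,508,861]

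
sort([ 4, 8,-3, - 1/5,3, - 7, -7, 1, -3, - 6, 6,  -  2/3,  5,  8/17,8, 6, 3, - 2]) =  [ - 7, - 7 , - 6, - 3, - 3 , - 2, - 2/3, - 1/5,  8/17, 1 , 3,  3,4,5,6,6 , 8, 8] 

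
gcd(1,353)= 1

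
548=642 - 94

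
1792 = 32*56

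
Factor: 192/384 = 1/2 =2^( -1 )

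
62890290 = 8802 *7145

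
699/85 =8 + 19/85 = 8.22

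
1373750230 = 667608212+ 706142018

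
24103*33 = 795399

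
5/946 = 5/946 = 0.01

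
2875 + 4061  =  6936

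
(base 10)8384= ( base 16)20c0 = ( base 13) 3a7c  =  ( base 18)17fe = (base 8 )20300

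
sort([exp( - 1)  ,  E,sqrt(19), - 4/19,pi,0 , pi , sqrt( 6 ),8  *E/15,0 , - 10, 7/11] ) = [-10, - 4/19,0, 0, exp( - 1 ),7/11,  8*E/15, sqrt(6), E, pi, pi,sqrt( 19) ] 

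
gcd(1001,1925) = 77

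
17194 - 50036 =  - 32842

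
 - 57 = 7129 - 7186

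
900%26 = 16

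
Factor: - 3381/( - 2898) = 7/6 =2^ ( - 1)*3^ ( - 1)*7^1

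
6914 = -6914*(  -  1)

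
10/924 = 5/462 = 0.01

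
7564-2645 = 4919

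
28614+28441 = 57055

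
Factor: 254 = 2^1*127^1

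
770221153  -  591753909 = 178467244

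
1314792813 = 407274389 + 907518424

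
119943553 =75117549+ 44826004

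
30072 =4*7518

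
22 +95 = 117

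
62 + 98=160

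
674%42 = 2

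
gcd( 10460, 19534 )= 2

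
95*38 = 3610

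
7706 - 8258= - 552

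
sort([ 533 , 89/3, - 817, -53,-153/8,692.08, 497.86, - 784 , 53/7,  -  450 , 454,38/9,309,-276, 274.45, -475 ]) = [ - 817, - 784, - 475,-450, - 276, -53, - 153/8,38/9, 53/7, 89/3, 274.45,309,454,497.86,533,692.08]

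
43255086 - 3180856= 40074230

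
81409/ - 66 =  - 81409/66 = - 1233.47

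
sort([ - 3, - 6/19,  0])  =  [ - 3, - 6/19, 0]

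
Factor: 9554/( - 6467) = - 2^1*17^1*29^(  -  1 )*223^( - 1) * 281^1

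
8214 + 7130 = 15344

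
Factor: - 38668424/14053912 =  - 4833553/1756739 = -  31^(-1)*61^( - 1 )*929^(-1 )*4833553^1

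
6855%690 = 645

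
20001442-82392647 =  - 62391205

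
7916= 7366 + 550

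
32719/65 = 32719/65= 503.37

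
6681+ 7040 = 13721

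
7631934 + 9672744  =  17304678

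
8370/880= 837/88 = 9.51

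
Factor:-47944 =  - 2^3*13^1*461^1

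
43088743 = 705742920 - 662654177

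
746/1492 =1/2= 0.50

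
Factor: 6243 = 3^1*2081^1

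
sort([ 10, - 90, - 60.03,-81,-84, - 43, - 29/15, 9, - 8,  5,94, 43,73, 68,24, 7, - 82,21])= [ - 90, - 84, - 82, - 81,-60.03, - 43,  -  8, - 29/15,5, 7, 9, 10, 21, 24,43, 68,73,94 ] 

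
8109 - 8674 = - 565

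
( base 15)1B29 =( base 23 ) B31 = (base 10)5889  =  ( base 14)2209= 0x1701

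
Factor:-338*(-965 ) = 2^1*5^1*13^2*193^1 = 326170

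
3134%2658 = 476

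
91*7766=706706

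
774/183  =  258/61 = 4.23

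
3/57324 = 1/19108= 0.00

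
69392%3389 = 1612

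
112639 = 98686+13953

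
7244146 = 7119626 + 124520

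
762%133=97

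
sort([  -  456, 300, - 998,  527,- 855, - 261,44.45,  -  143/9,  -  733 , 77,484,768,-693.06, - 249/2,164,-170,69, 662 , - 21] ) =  [ - 998, - 855, - 733 , - 693.06, - 456,-261,-170, - 249/2, - 21,-143/9,44.45,69,77, 164,300,484,527,662,768 ]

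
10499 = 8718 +1781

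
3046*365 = 1111790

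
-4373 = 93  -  4466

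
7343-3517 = 3826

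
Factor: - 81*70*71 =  - 402570 = -2^1*3^4*5^1*7^1*71^1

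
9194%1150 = 1144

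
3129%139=71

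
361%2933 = 361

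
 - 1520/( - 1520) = 1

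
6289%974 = 445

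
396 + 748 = 1144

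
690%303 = 84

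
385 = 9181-8796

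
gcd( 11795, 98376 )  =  1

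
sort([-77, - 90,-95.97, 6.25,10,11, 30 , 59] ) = [  -  95.97,- 90, - 77,6.25, 10, 11, 30,  59] 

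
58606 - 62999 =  - 4393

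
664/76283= 664/76283 = 0.01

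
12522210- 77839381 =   -  65317171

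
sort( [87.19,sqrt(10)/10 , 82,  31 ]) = [sqrt (10)/10, 31,82,87.19]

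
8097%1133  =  166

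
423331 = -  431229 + 854560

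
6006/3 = 2002 = 2002.00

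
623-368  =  255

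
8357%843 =770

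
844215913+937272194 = 1781488107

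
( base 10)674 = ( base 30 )me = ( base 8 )1242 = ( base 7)1652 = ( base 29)n7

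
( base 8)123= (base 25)38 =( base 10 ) 83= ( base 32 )2J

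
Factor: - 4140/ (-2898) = 2^1*5^1*7^(- 1) = 10/7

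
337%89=70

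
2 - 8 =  - 6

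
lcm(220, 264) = 1320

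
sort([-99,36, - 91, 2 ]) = [ - 99, - 91,2 , 36 ] 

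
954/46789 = 954/46789 = 0.02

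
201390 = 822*245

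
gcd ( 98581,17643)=1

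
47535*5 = 237675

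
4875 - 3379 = 1496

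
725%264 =197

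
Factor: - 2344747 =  - 31^1*43^1*1759^1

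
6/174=1/29=0.03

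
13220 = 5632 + 7588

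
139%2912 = 139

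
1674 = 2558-884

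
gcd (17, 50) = 1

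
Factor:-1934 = -2^1 *967^1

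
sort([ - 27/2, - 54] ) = [  -  54 ,-27/2]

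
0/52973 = 0 = 0.00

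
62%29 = 4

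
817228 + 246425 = 1063653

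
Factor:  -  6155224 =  - 2^3 * 17^1*45259^1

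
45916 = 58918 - 13002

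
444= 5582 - 5138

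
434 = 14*31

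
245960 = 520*473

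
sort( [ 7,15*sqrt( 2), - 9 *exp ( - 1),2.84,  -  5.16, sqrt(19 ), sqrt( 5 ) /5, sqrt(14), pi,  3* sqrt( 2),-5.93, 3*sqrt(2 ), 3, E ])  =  [ - 5.93 , - 5.16,  -  9*exp(- 1 ),sqrt( 5 )/5, E, 2.84, 3, pi,  sqrt( 14),  3 * sqrt( 2), 3*sqrt( 2), sqrt (19), 7, 15*sqrt(2) ]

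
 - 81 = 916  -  997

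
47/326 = 47/326 = 0.14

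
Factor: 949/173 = 13^1 * 73^1* 173^( - 1 )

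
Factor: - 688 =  - 2^4*43^1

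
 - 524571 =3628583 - 4153154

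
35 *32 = 1120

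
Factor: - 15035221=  - 151^1*99571^1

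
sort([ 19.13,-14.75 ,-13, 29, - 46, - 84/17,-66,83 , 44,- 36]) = [-66, -46, - 36, - 14.75,-13, - 84/17,19.13,29,44, 83]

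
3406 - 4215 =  - 809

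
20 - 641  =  -621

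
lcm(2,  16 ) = 16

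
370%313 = 57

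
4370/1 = 4370 = 4370.00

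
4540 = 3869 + 671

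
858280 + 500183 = 1358463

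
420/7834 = 210/3917  =  0.05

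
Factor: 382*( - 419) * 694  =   - 2^2 * 191^1 * 347^1*419^1=-111080252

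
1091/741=1091/741 =1.47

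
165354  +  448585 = 613939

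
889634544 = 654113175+235521369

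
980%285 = 125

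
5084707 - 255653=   4829054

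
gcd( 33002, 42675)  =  569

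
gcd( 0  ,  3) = 3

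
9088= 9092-4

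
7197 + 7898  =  15095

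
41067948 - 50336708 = - 9268760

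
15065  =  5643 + 9422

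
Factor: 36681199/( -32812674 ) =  - 2^( - 1) * 3^( - 1) * 23^( - 1 )*47^ (-1)*5059^( - 1 )*36681199^1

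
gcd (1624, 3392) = 8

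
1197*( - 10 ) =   -  11970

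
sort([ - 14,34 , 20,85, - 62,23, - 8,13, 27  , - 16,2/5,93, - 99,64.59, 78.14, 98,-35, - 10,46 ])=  [ - 99, - 62, - 35, -16, -14, - 10, - 8, 2/5,13,  20, 23, 27, 34,46,64.59, 78.14, 85, 93 , 98 ] 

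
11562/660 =17 + 57/110 =17.52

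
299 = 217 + 82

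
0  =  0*645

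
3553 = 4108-555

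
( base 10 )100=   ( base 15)6a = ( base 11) 91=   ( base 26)3m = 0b1100100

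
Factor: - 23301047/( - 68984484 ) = 2^( - 2)*3^( - 1)*7^1 * 11^1*23^1 *59^1*223^1 * 5748707^( - 1)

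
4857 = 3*1619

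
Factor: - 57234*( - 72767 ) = 2^1*3^1*9539^1*72767^1 =4164746478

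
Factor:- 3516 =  - 2^2 *3^1*293^1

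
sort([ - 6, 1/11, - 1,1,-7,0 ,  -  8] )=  [- 8, - 7, - 6, - 1,0, 1/11, 1] 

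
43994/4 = 10998  +  1/2 = 10998.50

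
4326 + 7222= 11548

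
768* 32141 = 24684288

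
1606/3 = 1606/3 = 535.33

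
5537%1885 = 1767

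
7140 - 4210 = 2930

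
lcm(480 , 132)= 5280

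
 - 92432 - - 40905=-51527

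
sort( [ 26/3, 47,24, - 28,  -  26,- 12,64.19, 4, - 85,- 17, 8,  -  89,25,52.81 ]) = [ - 89, - 85, - 28,-26, -17  ,- 12,4, 8,26/3,  24, 25,47,52.81, 64.19]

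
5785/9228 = 5785/9228 = 0.63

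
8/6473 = 8/6473=0.00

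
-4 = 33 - 37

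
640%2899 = 640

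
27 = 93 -66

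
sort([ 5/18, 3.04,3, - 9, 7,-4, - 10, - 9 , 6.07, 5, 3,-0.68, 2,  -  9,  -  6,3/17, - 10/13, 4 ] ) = [- 10,-9,-9, - 9, - 6, - 4, - 10/13, - 0.68,3/17, 5/18,2, 3,  3,  3.04, 4,  5, 6.07, 7] 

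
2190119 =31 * 70649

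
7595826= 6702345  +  893481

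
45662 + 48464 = 94126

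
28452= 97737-69285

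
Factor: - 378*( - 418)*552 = 87218208  =  2^5*3^4*7^1*11^1*19^1* 23^1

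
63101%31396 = 309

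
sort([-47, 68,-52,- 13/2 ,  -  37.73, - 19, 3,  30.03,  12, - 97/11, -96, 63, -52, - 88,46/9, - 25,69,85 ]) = [ -96,-88,  -  52, - 52, - 47, - 37.73,  -  25, - 19, - 97/11, - 13/2,3, 46/9,12,30.03, 63,68  ,  69,85]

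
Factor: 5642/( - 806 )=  - 7^1 = -  7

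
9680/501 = 9680/501 = 19.32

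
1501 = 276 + 1225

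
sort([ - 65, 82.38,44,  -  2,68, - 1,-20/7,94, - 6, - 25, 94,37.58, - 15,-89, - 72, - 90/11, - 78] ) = [ - 89, - 78,-72, - 65, - 25, - 15,  -  90/11,  -  6,-20/7 ,  -  2 ,  -  1, 37.58,44, 68, 82.38 , 94,94]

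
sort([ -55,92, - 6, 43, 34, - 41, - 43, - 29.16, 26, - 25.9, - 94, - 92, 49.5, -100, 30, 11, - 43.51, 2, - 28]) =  [ - 100, - 94, - 92,  -  55,- 43.51, - 43, - 41 , - 29.16,-28, - 25.9, - 6, 2,11, 26,30,  34,43, 49.5, 92] 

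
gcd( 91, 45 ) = 1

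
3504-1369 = 2135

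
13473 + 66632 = 80105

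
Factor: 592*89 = 52688 = 2^4*37^1*89^1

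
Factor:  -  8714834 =-2^1*47^1*83^1*1117^1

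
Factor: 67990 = 2^1*5^1*13^1*523^1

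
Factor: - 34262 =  - 2^1* 37^1*463^1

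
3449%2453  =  996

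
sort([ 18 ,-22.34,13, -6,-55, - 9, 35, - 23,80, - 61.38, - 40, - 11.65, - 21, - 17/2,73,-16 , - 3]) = [ - 61.38, - 55, - 40, - 23, - 22.34,  -  21, - 16,  -  11.65,-9, - 17/2, - 6, - 3,13,  18, 35,73 , 80 ]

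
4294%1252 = 538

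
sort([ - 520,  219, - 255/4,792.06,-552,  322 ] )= [ - 552, - 520 , - 255/4, 219, 322, 792.06 ]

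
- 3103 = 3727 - 6830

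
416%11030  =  416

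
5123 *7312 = 37459376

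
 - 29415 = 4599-34014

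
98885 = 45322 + 53563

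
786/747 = 262/249 = 1.05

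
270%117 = 36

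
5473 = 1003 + 4470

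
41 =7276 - 7235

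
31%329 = 31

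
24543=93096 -68553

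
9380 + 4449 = 13829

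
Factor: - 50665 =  - 5^1 * 10133^1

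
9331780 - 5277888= 4053892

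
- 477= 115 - 592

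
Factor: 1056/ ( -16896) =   -  2^ ( - 4 ) = - 1/16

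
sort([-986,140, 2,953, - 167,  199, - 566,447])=[ - 986, - 566,- 167,2,140,199 , 447, 953 ]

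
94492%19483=16560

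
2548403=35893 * 71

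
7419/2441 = 7419/2441 = 3.04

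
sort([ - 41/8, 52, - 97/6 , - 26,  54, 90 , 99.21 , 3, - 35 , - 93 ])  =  [ - 93 , - 35, - 26, - 97/6,- 41/8,3 , 52,54,90, 99.21] 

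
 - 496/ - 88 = 62/11 = 5.64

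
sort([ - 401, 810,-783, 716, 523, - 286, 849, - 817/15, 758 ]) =[ - 783, - 401, - 286, - 817/15,523, 716, 758, 810, 849]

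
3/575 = 3/575 = 0.01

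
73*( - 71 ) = -5183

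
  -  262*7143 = - 1871466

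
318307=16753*19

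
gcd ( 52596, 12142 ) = 2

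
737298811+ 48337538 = 785636349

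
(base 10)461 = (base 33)dw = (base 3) 122002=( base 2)111001101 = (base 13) 296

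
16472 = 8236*2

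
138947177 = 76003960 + 62943217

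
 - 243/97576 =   -  243/97576 = - 0.00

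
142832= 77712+65120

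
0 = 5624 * 0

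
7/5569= 7/5569 = 0.00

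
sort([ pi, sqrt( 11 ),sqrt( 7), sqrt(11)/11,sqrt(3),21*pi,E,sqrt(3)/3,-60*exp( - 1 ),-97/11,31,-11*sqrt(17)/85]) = [ - 60  *  exp ( - 1 ) ,  -  97/11, - 11*sqrt(17)/85,sqrt(11) /11,sqrt(3)/3, sqrt ( 3),sqrt(7),E,pi,sqrt(11),  31, 21 * pi]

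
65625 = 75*875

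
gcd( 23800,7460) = 20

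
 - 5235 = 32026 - 37261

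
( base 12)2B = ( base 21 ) 1E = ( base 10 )35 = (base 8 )43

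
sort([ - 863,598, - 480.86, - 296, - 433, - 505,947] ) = [ - 863, - 505, - 480.86, - 433, - 296,598, 947] 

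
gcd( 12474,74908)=2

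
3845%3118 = 727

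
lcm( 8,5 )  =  40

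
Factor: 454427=17^1*26731^1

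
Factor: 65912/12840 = 77/15 = 3^ ( - 1)  *  5^( - 1 ) * 7^1 * 11^1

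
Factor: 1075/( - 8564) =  - 2^( - 2)*5^2*43^1*2141^(-1)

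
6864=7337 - 473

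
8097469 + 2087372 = 10184841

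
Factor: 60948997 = 419^1*145463^1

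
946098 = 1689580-743482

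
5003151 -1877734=3125417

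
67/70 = 67/70 = 0.96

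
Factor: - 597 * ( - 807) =481779 = 3^2 *199^1*269^1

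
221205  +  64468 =285673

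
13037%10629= 2408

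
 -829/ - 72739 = 829/72739 = 0.01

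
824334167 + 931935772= 1756269939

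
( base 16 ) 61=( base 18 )57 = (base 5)342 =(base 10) 97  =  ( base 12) 81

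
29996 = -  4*( - 7499)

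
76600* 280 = 21448000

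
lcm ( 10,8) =40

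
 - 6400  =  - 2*3200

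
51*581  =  29631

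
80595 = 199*405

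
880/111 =880/111  =  7.93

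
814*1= 814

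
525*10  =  5250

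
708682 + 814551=1523233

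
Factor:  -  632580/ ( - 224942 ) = 316290/112471=   2^1*3^1*5^1*13^1*47^(-1 )*811^1*2393^( - 1 ) 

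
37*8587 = 317719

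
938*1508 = 1414504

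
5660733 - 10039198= - 4378465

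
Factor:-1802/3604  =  -1/2  =  - 2^( - 1)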